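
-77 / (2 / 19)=-1463 / 2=-731.50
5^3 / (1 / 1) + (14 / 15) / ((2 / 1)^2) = 3757 / 30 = 125.23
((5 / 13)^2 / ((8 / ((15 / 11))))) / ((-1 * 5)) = -75 / 14872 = -0.01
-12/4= -3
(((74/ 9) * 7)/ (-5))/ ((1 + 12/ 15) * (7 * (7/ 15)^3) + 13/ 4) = -259000/ 101937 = -2.54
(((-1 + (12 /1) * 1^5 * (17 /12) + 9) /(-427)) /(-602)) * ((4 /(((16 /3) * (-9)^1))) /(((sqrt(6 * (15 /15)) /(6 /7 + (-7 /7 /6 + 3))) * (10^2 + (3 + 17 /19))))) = -73625 * sqrt(6) /1534451978304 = -0.00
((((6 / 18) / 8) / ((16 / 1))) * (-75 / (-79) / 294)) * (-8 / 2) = -25 / 743232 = -0.00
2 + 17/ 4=25/ 4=6.25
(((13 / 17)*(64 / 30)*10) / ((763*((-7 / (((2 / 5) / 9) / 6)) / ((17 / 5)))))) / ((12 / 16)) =-3328 / 32446575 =-0.00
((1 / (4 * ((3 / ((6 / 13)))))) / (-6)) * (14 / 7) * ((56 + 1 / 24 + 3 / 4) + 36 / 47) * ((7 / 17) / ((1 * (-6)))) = 454475 / 8974368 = 0.05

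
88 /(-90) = -44 /45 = -0.98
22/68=11/34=0.32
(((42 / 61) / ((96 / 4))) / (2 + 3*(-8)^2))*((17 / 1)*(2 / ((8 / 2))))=119 / 94672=0.00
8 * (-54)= -432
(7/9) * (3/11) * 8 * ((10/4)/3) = 140/99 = 1.41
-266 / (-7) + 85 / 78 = 3049 / 78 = 39.09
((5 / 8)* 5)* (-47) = -1175 / 8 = -146.88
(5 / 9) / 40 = 0.01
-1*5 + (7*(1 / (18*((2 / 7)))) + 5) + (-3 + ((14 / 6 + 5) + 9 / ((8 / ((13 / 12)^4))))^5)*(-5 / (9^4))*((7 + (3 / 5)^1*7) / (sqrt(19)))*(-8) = 49 / 36 + 823573810834876061548492471*sqrt(19) / 4143868578503226443169792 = 867.67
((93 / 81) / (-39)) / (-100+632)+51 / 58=14284099 / 16245684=0.88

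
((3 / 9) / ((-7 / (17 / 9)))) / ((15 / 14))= -34 / 405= -0.08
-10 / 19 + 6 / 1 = 104 / 19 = 5.47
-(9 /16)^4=-6561 /65536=-0.10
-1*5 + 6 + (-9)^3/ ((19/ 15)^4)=-36775304/ 130321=-282.19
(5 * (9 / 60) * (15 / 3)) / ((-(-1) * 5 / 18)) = 27 / 2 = 13.50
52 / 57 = 0.91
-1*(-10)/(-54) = -5/27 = -0.19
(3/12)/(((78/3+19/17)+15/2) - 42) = -17/502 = -0.03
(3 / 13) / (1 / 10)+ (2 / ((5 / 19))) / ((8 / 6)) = 1041 / 130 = 8.01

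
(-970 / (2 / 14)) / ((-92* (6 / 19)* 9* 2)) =64505 / 4968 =12.98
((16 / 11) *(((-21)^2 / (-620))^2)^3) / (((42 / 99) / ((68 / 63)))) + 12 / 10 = 2980682764288251 / 1775007362000000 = 1.68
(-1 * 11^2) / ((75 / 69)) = -2783 / 25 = -111.32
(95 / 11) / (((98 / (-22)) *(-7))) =95 / 343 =0.28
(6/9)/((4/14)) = 7/3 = 2.33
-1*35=-35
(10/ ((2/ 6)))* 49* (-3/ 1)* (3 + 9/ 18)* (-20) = 308700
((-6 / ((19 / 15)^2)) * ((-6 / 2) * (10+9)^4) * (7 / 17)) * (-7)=-71640450 / 17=-4214144.12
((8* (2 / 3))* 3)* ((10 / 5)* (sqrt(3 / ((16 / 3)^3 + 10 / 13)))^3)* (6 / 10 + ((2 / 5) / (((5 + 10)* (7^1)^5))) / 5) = 95568013944* sqrt(695734) / 1504319108670875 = 0.05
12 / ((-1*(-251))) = 12 / 251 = 0.05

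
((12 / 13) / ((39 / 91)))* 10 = 21.54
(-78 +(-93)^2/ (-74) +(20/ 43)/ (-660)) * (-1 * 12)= 40926946/ 17501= 2338.55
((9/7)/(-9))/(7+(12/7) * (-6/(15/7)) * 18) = 5/2779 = 0.00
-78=-78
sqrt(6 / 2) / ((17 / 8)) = 8 * sqrt(3) / 17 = 0.82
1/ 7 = 0.14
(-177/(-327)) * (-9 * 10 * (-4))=21240/109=194.86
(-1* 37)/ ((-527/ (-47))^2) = -81733/ 277729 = -0.29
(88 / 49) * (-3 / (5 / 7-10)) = 264 / 455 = 0.58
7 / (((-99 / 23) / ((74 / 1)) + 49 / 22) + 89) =65527 / 853434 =0.08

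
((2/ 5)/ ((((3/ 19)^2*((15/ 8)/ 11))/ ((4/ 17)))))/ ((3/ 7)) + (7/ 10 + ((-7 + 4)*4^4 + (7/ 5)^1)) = -49174199/ 68850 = -714.22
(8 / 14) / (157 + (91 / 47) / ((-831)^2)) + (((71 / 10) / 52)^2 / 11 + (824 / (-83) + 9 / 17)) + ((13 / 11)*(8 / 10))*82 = 12288864330837104429 / 180362355919345600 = 68.13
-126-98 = -224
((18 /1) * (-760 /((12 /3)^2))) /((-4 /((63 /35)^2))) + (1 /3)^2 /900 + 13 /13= 1404439 /2025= 693.55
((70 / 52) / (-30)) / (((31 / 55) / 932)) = -89705 / 1209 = -74.20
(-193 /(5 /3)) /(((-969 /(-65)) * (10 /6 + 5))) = -7527 /6460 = -1.17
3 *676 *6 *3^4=985608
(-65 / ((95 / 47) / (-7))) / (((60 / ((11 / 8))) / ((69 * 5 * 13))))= 14067053 / 608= 23136.60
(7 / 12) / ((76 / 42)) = 49 / 152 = 0.32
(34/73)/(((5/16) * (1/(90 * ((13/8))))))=15912/73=217.97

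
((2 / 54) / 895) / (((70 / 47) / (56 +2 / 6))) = 7943 / 5074650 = 0.00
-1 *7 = -7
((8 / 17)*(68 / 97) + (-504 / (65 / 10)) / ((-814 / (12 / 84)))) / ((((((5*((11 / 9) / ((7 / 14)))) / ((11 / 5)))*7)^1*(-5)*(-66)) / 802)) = 106042044 / 4939809875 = 0.02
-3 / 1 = -3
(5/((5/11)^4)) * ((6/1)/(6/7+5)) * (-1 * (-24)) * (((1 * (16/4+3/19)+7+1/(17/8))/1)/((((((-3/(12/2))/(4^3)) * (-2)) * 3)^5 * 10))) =1102206496415940608/74491875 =14796331766.60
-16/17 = -0.94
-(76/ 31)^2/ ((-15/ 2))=11552/ 14415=0.80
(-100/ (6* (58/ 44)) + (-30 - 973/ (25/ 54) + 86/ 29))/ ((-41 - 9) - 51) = 4657454/ 219675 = 21.20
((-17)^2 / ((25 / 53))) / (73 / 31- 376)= -474827 / 289575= -1.64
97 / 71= 1.37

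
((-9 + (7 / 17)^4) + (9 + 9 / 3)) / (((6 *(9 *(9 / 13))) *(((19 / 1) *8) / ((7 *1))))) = 5754931 / 1542465828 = 0.00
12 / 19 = 0.63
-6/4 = -3/2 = -1.50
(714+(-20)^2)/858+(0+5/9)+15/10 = 8633/2574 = 3.35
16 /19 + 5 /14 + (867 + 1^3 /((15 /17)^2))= 52038599 /59850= 869.48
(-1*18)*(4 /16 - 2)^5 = 151263 /512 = 295.44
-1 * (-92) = 92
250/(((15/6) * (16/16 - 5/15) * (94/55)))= 4125/47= 87.77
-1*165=-165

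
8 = 8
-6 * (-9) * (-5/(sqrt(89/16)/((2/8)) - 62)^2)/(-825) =18/(55 * (62 - sqrt(89))^2) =0.00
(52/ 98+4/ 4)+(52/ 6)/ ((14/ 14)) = 1499/ 147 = 10.20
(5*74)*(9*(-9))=-29970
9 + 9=18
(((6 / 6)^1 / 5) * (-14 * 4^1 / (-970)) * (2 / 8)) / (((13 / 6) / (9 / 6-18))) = -693 / 31525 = -0.02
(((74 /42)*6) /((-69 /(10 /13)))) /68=-185 /106743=-0.00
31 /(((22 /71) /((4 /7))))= 4402 /77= 57.17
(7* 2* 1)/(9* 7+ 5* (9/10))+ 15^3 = 455653/135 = 3375.21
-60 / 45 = -4 / 3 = -1.33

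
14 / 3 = 4.67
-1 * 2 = -2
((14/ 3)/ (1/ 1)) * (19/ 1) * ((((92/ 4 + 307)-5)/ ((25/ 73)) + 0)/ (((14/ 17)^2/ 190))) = 495041105/ 21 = 23573385.95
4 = 4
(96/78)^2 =1.51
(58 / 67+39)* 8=21368 / 67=318.93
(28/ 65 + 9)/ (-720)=-613/ 46800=-0.01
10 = 10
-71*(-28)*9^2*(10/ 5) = 322056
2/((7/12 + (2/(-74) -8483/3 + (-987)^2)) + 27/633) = 187368/90999197585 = 0.00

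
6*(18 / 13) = 108 / 13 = 8.31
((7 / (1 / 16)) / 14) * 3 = 24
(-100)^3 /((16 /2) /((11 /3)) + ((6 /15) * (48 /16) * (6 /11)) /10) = -444983.82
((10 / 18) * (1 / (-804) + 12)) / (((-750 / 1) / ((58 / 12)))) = -279763 / 6512400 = -0.04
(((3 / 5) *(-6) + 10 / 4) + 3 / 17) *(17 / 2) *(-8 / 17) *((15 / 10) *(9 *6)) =25434 / 85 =299.22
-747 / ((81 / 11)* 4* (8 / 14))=-6391 / 144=-44.38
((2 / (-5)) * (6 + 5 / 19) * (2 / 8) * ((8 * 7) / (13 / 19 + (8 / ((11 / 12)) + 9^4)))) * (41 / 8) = -0.03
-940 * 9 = -8460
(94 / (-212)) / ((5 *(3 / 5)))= -47 / 318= -0.15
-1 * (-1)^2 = -1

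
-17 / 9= -1.89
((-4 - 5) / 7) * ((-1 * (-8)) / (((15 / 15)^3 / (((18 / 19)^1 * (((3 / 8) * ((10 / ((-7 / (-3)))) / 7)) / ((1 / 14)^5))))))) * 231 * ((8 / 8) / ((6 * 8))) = -110020680 / 19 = -5790562.11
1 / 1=1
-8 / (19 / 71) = -568 / 19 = -29.89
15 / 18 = 5 / 6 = 0.83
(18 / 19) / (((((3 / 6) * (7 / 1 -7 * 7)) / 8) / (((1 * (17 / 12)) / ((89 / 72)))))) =-4896 / 11837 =-0.41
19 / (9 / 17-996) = -323 / 16923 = -0.02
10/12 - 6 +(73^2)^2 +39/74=3152204236/111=28398236.36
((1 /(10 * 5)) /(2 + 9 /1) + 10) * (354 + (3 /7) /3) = 13636979 /3850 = 3542.07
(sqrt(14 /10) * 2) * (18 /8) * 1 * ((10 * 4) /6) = 6 * sqrt(35) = 35.50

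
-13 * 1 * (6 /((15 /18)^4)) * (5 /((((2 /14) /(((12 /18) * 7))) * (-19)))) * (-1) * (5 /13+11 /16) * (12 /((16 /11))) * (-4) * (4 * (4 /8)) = 233662968 /2375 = 98384.41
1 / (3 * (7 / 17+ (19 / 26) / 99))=14586 / 18341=0.80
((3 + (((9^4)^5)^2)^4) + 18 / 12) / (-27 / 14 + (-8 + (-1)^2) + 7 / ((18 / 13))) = -60141195300224318425296291451226715271444331482944052745110786626367270346945117865855013288914287658335139302349457389287008375926411011448211448800551093 / 488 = -123240154303738357428885800000000000000000000000000000000000000000000000000000000000000000000000000000000000000000000000000000000000000000000000000000000.00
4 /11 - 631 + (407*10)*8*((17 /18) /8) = 318112 /99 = 3213.25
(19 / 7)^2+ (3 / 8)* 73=13619 / 392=34.74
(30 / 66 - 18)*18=-3474 / 11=-315.82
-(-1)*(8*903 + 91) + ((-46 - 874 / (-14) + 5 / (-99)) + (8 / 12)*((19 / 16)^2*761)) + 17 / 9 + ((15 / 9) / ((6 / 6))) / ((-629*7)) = 64153563701 / 7970688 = 8048.69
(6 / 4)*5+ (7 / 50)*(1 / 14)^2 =10501 / 1400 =7.50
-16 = -16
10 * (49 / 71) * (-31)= -15190 / 71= -213.94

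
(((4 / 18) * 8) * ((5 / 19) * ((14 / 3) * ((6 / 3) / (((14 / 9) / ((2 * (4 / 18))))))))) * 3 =640 / 171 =3.74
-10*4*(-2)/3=80/3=26.67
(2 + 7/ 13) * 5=165/ 13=12.69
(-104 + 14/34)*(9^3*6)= -7702614/17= -453094.94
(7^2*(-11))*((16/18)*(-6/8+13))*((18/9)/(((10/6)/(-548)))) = 57892912/15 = 3859527.47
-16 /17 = -0.94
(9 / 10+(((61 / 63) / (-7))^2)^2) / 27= 340544192659 / 10212172027470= 0.03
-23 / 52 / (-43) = 23 / 2236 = 0.01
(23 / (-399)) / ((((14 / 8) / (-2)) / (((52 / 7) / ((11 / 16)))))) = 153088 / 215061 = 0.71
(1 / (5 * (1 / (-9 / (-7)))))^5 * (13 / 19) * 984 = 755354808 / 997915625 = 0.76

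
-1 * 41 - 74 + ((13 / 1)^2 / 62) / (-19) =-135639 / 1178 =-115.14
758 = 758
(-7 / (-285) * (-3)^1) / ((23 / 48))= -336 / 2185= -0.15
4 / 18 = 2 / 9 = 0.22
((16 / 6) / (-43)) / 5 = -8 / 645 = -0.01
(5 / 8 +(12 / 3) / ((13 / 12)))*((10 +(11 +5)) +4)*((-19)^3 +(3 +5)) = -3549345 / 4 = -887336.25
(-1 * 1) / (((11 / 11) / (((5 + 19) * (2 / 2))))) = -24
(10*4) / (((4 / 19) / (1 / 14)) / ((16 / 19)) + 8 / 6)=240 / 29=8.28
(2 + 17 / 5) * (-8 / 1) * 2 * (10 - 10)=0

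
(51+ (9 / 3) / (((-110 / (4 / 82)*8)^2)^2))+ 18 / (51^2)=1561252256290664960867 / 30608635918051840000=51.01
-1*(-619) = 619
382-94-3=285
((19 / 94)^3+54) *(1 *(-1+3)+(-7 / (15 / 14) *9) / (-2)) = 1408553603 / 830584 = 1695.86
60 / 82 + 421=17291 / 41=421.73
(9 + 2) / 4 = 11 / 4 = 2.75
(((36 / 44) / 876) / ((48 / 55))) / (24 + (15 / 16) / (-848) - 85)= -1060 / 60419399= -0.00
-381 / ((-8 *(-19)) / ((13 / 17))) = -4953 / 2584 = -1.92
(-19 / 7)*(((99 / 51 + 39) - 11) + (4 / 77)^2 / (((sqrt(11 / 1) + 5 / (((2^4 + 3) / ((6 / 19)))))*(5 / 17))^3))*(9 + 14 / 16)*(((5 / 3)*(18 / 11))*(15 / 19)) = -22532566360605998609383436331 / 13040254922046263793361172 - 340823443673585841617412*sqrt(11) / 6711895915759106364230015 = -1728.09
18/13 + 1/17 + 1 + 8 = 2308/221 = 10.44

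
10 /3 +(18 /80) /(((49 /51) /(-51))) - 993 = -5889467 /5880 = -1001.61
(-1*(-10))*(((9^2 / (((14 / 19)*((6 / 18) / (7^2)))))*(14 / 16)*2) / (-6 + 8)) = 141395.62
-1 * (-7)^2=-49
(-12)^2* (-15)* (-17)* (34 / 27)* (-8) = -369920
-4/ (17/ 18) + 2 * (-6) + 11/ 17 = -265/ 17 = -15.59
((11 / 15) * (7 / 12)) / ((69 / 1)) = 77 / 12420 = 0.01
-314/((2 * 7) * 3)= -157/21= -7.48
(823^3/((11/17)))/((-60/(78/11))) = -123194630507/1210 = -101813744.22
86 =86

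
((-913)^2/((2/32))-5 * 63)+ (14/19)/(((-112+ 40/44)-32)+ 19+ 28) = 38263247619/2869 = 13336788.99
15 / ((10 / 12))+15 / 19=357 / 19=18.79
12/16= 3/4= 0.75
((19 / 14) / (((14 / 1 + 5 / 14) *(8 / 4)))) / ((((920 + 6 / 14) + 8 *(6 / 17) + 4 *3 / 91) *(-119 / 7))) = -1729 / 574246950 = -0.00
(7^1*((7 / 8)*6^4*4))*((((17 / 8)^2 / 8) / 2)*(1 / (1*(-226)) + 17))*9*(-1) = -39652060329 / 28928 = -1370715.58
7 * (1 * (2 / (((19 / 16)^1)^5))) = 14680064 / 2476099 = 5.93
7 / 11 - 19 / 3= -188 / 33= -5.70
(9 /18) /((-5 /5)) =-1 /2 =-0.50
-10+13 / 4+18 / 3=-3 / 4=-0.75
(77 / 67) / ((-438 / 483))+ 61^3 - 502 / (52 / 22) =28837096583 / 127166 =226767.35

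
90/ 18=5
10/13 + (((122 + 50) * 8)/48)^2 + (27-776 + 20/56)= 121055/1638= 73.90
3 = 3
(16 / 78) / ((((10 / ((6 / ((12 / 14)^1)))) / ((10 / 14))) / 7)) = 28 / 39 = 0.72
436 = 436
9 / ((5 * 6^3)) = 1 / 120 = 0.01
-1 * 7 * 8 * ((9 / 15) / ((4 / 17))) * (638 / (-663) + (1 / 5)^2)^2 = -3271693166 / 26934375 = -121.47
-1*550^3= -166375000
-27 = -27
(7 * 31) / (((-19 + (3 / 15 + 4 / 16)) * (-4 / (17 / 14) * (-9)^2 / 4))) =5270 / 30051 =0.18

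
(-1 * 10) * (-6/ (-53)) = -60/ 53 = -1.13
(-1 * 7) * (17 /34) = -7 /2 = -3.50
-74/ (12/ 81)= -999/ 2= -499.50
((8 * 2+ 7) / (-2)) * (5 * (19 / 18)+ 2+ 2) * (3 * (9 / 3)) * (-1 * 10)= 19205 / 2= 9602.50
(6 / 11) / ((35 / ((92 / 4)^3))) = 73002 / 385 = 189.62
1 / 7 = 0.14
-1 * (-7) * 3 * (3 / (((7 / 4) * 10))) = 18 / 5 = 3.60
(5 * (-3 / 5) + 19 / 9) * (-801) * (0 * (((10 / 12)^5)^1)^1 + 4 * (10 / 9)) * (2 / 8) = 7120 / 9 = 791.11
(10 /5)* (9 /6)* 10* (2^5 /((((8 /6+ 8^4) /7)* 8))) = 90 /439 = 0.21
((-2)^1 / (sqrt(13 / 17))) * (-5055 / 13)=10110 * sqrt(221) / 169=889.33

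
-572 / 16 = -35.75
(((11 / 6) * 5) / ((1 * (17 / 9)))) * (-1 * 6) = -495 / 17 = -29.12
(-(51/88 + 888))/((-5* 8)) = 15639/704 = 22.21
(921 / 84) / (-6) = -307 / 168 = -1.83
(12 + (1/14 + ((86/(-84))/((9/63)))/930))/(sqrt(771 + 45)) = 0.42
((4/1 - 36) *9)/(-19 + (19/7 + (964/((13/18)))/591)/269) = 694420272/45767875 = 15.17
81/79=1.03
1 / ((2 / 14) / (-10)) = -70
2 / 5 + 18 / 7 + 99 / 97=13553 / 3395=3.99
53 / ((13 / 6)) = 318 / 13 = 24.46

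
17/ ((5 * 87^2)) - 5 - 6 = -416278/ 37845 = -11.00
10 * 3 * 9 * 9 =2430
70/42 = 5/3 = 1.67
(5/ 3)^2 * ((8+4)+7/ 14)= 625/ 18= 34.72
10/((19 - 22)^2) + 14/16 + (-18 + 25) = 647/72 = 8.99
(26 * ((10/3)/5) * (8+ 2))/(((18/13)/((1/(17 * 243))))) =3380/111537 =0.03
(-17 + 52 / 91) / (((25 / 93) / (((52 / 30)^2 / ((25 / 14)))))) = -963976 / 9375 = -102.82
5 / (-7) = -5 / 7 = -0.71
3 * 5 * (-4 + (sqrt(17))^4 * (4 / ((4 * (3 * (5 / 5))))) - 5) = 1310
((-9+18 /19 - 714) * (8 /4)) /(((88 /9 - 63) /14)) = 3457188 /9101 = 379.87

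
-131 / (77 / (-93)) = 12183 / 77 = 158.22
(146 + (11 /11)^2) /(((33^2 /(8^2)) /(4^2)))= 50176 /363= 138.23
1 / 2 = 0.50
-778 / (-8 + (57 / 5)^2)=-19450 / 3049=-6.38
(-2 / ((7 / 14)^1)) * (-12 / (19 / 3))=144 / 19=7.58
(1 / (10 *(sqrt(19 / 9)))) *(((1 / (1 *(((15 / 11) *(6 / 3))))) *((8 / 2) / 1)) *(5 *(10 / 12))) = 11 *sqrt(19) / 114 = 0.42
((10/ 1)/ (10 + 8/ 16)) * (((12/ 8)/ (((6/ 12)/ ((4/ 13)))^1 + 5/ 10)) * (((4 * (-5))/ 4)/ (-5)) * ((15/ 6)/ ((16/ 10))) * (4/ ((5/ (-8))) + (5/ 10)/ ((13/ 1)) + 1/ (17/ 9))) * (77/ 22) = -322225/ 15028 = -21.44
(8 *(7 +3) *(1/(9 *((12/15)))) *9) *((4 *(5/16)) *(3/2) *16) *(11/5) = 6600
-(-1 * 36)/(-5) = -7.20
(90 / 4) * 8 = 180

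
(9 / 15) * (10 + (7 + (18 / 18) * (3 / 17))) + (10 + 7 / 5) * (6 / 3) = 2814 / 85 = 33.11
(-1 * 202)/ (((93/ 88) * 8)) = -2222/ 93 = -23.89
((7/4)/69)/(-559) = -7/154284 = -0.00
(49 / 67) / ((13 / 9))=441 / 871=0.51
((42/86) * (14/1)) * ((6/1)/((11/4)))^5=2341011456/6925193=338.04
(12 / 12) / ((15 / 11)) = 11 / 15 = 0.73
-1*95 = -95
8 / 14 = 4 / 7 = 0.57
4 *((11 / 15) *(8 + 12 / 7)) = 2992 / 105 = 28.50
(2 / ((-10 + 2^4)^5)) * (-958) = -479 / 1944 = -0.25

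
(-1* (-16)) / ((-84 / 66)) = -88 / 7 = -12.57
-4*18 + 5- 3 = -70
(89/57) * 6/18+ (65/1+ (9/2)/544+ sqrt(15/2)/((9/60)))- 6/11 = 10 * sqrt(30)/3+ 132990113/2046528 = 83.24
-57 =-57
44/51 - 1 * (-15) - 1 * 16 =-7/51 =-0.14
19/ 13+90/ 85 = 557/ 221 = 2.52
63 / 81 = 7 / 9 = 0.78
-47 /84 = -0.56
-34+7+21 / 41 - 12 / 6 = -28.49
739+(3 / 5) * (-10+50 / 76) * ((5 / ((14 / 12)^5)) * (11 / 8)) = 230293597 / 319333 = 721.17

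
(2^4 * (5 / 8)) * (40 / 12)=100 / 3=33.33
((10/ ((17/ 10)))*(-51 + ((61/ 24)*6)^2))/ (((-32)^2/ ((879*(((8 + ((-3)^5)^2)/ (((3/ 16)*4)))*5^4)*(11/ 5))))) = 99261073474.66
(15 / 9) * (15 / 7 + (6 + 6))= 165 / 7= 23.57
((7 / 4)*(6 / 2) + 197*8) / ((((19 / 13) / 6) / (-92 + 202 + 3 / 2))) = 55008525 / 76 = 723796.38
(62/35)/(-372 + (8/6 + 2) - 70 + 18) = -0.00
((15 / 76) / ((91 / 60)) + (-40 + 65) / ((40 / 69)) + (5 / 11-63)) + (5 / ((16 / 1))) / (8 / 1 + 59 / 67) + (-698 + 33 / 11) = -527851685 / 739024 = -714.26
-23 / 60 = -0.38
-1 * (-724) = 724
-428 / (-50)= 214 / 25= 8.56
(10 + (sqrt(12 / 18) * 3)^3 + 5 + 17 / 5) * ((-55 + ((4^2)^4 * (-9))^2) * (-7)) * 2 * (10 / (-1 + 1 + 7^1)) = -128024385138928- 41747082110520 * sqrt(6) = -230283434559773.85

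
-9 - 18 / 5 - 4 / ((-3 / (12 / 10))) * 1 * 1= -11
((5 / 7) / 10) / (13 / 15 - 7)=-15 / 1288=-0.01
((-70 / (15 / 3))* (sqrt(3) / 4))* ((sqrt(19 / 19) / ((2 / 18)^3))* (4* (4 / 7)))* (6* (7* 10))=-2449440* sqrt(3)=-4242554.53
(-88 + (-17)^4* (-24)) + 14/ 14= -2004591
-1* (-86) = 86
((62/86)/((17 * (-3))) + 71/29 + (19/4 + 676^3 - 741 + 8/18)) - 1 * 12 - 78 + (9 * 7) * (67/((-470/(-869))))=55403300824816153/179343540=308922756.99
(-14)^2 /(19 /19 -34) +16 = 332 /33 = 10.06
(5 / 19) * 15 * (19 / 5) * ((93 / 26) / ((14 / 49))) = 9765 / 52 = 187.79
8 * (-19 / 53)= -152 / 53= -2.87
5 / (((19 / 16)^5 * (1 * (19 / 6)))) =31457280 / 47045881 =0.67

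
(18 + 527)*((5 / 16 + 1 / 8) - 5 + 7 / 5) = -27577 / 16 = -1723.56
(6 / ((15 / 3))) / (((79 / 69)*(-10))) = -207 / 1975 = -0.10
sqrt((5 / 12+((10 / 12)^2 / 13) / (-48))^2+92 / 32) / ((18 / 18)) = sqrt(1537957201) / 22464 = 1.75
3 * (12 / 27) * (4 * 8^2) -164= 532 / 3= 177.33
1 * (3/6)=1/2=0.50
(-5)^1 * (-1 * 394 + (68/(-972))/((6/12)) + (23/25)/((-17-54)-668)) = 1769467189/897885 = 1970.71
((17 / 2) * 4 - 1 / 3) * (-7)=-235.67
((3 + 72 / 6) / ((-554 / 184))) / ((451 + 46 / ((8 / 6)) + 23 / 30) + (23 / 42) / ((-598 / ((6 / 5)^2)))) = -9418500 / 919296797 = -0.01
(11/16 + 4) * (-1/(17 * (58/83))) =-6225/15776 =-0.39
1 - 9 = -8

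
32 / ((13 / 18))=576 / 13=44.31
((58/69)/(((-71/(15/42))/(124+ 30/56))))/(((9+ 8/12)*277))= -17435/88658836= -0.00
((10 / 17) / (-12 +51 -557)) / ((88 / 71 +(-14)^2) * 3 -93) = -355 / 155905827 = -0.00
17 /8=2.12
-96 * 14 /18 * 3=-224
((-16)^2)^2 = 65536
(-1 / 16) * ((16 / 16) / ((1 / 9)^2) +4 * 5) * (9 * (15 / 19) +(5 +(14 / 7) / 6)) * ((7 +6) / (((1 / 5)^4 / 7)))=-4072761875 / 912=-4465747.67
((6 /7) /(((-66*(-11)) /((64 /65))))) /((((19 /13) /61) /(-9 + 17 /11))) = -320128 /885115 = -0.36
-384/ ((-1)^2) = -384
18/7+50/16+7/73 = 23679/4088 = 5.79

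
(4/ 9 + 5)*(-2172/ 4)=-8869/ 3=-2956.33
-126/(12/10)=-105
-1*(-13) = 13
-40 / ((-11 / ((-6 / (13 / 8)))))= -13.43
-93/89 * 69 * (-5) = 32085/89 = 360.51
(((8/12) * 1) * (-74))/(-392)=37/294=0.13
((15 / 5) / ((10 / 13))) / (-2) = -39 / 20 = -1.95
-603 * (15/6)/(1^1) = -1507.50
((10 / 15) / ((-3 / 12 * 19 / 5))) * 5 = -200 / 57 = -3.51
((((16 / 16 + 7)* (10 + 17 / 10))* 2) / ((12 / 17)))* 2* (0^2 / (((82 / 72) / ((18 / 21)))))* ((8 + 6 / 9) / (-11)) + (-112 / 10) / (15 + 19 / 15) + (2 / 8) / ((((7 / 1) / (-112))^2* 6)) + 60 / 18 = 812 / 61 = 13.31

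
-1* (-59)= 59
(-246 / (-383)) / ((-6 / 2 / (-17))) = 1394 / 383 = 3.64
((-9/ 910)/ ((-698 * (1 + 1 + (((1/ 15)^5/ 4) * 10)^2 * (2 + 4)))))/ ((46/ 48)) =166075312500/ 22464976767917957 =0.00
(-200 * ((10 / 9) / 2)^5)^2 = 390625000000 / 3486784401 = 112.03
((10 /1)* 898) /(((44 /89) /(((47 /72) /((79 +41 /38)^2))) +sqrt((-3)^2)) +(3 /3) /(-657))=4454580145590 /2410640846083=1.85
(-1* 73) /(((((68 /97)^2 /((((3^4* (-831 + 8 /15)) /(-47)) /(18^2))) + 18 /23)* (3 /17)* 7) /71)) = -4693.97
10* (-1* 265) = -2650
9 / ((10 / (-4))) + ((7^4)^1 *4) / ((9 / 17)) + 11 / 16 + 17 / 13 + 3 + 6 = 169867939 / 9360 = 18148.28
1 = 1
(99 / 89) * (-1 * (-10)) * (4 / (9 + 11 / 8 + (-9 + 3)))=6336 / 623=10.17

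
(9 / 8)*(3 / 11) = 27 / 88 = 0.31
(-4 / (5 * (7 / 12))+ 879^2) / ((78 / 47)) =423664063 / 910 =465564.90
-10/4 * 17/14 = -85/28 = -3.04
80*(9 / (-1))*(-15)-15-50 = 10735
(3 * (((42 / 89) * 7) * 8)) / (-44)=-1764 / 979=-1.80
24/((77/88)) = 192/7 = 27.43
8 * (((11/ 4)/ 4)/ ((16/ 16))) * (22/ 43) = 121/ 43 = 2.81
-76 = -76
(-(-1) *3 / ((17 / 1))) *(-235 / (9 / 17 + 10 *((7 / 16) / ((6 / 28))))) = -8460 / 4273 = -1.98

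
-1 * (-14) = 14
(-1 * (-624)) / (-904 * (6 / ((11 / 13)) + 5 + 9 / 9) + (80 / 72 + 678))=-3861 / 69022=-0.06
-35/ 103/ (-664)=35/ 68392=0.00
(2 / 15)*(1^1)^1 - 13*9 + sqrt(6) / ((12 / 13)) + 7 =-1648 / 15 + 13*sqrt(6) / 12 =-107.21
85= 85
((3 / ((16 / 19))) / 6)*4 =19 / 8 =2.38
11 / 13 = 0.85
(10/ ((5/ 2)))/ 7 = 4/ 7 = 0.57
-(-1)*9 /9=1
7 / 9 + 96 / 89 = 1487 / 801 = 1.86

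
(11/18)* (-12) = -22/3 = -7.33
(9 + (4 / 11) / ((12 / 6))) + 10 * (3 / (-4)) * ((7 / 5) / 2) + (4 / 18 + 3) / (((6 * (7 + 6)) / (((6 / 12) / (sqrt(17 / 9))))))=29 * sqrt(17) / 7956 + 173 / 44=3.95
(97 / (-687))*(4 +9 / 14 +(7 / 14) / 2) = -0.69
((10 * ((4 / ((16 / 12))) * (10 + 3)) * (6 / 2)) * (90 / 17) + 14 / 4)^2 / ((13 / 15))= 666037454415 / 15028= 44319766.73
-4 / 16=-1 / 4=-0.25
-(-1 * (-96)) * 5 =-480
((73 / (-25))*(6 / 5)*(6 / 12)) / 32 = -219 / 4000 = -0.05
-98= -98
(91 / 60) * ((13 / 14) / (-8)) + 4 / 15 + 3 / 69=987 / 7360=0.13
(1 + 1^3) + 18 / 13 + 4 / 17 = 3.62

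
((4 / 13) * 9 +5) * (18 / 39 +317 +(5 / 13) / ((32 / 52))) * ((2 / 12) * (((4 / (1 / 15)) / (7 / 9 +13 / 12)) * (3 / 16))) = 451059435 / 181168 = 2489.73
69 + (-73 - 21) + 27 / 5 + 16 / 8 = -88 / 5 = -17.60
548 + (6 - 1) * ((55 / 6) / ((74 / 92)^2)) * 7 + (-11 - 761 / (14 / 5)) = 43762391 / 57498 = 761.11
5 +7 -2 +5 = 15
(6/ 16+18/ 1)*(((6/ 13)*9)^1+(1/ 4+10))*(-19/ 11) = -2091957/ 4576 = -457.16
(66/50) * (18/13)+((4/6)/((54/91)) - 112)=-2870711/26325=-109.05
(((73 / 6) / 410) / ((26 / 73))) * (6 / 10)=5329 / 106600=0.05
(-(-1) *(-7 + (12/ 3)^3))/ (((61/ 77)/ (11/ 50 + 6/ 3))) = 487179/ 3050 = 159.73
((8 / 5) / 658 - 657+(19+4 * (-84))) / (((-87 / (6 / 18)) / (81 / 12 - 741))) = -2740.07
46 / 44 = 1.05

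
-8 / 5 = -1.60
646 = 646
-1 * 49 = -49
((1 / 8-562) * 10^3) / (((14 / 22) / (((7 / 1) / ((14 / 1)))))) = -6180625 / 14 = -441473.21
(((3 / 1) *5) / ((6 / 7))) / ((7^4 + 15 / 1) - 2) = 0.01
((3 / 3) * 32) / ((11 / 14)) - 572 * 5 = -31012 / 11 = -2819.27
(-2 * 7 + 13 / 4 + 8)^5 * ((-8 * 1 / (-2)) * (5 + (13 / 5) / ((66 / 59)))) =-4607.72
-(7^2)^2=-2401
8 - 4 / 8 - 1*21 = -27 / 2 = -13.50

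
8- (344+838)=-1174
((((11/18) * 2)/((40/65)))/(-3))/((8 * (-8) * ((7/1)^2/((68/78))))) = 187/1016064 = 0.00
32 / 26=16 / 13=1.23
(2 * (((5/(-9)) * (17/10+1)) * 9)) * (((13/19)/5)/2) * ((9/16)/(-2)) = 3159/6080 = 0.52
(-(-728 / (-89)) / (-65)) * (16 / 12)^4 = 14336 / 36045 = 0.40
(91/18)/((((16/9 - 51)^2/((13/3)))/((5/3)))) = 0.02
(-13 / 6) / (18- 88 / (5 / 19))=65 / 9492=0.01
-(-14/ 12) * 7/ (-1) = -8.17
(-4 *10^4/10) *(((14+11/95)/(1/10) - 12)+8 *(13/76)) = -9920000/19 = -522105.26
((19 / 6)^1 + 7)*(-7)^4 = 146461 / 6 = 24410.17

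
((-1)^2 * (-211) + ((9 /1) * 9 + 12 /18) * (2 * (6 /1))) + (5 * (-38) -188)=391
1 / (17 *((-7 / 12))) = -12 / 119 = -0.10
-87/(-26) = 87/26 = 3.35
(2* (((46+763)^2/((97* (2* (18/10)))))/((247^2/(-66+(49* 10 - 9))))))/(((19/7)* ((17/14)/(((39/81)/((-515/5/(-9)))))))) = 133088711350/408908181123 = 0.33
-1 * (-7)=7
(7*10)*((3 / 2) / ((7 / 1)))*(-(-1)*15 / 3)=75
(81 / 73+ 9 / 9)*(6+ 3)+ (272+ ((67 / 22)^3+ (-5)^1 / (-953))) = 236481797315 / 740770712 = 319.24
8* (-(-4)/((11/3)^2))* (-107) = -30816/121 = -254.68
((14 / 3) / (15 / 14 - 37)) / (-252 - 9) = 196 / 393849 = 0.00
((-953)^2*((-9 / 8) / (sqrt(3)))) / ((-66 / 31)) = 28154479*sqrt(3) / 176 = 277073.80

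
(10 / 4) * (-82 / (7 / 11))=-2255 / 7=-322.14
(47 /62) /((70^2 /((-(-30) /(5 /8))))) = 282 /37975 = 0.01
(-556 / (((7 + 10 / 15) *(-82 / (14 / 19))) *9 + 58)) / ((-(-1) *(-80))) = -973 / 1066900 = -0.00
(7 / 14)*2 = 1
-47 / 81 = -0.58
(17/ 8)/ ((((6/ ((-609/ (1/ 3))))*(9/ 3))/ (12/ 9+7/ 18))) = -106981/ 288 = -371.46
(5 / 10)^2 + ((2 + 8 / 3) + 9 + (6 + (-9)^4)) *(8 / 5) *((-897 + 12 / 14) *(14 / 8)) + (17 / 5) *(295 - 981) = -330290819 / 20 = -16514540.95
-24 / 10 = -12 / 5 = -2.40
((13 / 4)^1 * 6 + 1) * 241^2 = 2381321 / 2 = 1190660.50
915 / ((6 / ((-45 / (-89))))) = 77.11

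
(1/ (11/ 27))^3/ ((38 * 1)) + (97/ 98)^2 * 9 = 2236015575/ 242875556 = 9.21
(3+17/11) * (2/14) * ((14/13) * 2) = 200/143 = 1.40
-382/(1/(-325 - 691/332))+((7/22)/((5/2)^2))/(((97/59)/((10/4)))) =110652668693/885610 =124945.14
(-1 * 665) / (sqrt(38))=-35 * sqrt(38) / 2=-107.88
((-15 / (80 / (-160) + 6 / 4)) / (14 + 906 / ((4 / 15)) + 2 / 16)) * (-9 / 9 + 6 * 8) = -5640 / 27293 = -0.21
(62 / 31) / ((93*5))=2 / 465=0.00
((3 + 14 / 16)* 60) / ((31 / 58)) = 435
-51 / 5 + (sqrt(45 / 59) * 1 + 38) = 3 * sqrt(295) / 59 + 139 / 5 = 28.67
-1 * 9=-9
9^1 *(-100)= -900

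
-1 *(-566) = 566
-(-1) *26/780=1/30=0.03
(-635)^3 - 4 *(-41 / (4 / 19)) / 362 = -92689329971 / 362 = -256047872.85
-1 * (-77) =77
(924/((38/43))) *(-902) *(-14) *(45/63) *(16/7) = 409580160/19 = 21556850.53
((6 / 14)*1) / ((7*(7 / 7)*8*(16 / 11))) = 33 / 6272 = 0.01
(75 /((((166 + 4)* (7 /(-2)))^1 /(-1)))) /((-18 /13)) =-65 /714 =-0.09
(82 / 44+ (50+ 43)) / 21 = 2087 / 462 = 4.52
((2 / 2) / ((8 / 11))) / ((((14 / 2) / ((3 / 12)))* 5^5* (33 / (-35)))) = -1 / 60000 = -0.00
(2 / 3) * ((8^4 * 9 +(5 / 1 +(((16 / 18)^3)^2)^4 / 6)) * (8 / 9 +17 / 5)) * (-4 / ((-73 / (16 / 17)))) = 43591341076563652421706745758080 / 8018202624530301563974911081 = 5436.55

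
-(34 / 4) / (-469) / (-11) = -17 / 10318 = -0.00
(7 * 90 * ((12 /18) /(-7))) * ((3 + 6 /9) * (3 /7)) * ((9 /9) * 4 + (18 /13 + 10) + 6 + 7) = -243540 /91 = -2676.26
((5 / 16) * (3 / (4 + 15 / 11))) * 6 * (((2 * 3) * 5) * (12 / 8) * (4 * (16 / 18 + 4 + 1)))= 1111.65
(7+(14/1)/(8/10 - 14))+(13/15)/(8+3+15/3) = 15823/2640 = 5.99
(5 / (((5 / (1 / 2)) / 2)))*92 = 92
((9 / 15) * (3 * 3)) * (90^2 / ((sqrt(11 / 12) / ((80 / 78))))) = 1166400 * sqrt(33) / 143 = 46856.35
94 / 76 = 47 / 38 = 1.24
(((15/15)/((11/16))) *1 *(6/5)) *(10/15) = 64/55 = 1.16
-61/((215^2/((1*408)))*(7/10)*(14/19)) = -472872/453005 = -1.04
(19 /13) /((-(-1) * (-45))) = -0.03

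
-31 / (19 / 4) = -124 / 19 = -6.53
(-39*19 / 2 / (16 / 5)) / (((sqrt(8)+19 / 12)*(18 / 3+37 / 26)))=2745405 / 610652 - 866970*sqrt(2) / 152663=-3.54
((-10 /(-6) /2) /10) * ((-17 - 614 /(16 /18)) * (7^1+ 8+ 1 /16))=-682271 /768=-888.37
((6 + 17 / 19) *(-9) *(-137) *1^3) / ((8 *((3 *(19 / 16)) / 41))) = 4414962 / 361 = 12229.81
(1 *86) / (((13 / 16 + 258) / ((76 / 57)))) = 5504 / 12423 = 0.44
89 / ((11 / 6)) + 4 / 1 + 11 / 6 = 3589 / 66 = 54.38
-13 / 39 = -1 / 3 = -0.33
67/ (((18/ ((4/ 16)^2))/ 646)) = 21641/ 144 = 150.28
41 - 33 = 8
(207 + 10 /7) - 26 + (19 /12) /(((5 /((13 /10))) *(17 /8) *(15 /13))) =24445102 /133875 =182.60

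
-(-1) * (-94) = -94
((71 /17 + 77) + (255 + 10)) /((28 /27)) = 158895 /476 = 333.81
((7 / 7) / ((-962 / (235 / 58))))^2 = 55225 / 3113193616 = 0.00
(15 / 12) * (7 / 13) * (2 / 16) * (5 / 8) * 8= 175 / 416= 0.42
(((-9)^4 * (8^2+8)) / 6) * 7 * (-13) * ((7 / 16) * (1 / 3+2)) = -29255499 / 4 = -7313874.75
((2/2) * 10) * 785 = 7850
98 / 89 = 1.10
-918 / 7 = -131.14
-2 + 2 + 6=6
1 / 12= 0.08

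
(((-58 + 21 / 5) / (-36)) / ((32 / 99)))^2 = 8755681 / 409600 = 21.38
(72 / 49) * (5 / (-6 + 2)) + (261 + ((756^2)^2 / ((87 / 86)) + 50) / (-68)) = -229419558286535 / 48314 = -4748510955.14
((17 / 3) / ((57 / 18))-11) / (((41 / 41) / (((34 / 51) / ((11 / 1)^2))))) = -350 / 6897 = -0.05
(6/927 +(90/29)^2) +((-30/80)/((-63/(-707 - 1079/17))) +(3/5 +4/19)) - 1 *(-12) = 209904298223/11751276180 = 17.86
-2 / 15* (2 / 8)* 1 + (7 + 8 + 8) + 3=25.97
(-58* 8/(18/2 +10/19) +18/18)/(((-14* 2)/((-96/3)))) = -69080/1267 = -54.52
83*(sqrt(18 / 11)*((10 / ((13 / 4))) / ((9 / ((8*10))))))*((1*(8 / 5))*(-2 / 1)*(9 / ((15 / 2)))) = -339968*sqrt(22) / 143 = -11150.99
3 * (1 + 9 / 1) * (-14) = -420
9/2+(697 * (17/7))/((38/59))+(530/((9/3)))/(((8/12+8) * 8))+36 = 36948173/13832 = 2671.21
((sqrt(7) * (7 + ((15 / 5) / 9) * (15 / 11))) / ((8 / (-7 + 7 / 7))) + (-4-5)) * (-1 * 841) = 7569 + 103443 * sqrt(7) / 22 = 20009.20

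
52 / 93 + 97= 9073 / 93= 97.56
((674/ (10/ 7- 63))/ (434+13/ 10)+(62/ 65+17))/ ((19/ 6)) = 4372784362/ 772345535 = 5.66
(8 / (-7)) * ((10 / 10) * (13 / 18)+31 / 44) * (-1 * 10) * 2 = 22600 / 693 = 32.61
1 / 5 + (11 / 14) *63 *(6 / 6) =49.70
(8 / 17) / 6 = 4 / 51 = 0.08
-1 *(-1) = 1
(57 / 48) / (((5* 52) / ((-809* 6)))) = -46113 / 2080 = -22.17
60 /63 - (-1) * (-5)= -85 /21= -4.05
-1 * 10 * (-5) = 50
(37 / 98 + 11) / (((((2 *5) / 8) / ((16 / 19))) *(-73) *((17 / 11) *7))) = -78496 / 8087597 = -0.01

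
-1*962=-962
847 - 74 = 773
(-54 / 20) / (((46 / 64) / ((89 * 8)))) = -307584 / 115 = -2674.64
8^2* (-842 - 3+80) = -48960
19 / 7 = 2.71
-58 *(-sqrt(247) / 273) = 58 *sqrt(247) / 273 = 3.34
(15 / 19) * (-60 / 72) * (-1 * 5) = 125 / 38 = 3.29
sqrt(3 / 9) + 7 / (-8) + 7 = sqrt(3) / 3 + 49 / 8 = 6.70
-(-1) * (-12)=-12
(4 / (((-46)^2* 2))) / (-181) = -1 / 191498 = -0.00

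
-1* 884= -884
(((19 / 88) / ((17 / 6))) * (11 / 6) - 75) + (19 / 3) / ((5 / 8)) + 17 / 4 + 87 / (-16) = -268931 / 4080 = -65.91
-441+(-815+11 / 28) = -35157 / 28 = -1255.61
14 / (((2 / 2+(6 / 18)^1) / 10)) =105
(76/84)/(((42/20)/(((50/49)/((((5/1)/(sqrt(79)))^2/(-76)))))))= -2281520/21609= -105.58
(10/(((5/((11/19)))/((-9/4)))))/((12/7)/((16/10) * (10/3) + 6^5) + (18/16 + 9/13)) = -5841836/4075481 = -1.43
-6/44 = -3/22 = -0.14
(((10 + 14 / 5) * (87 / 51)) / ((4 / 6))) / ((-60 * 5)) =-232 / 2125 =-0.11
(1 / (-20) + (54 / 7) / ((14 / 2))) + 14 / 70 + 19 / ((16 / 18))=44349 / 1960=22.63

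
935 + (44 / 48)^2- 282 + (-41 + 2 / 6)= 88297 / 144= 613.17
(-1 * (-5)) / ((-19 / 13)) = -65 / 19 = -3.42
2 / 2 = 1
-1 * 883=-883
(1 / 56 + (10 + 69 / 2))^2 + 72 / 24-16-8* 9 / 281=1734747169 / 881216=1968.58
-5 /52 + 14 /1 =723 /52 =13.90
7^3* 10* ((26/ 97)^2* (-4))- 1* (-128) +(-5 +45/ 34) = -275568637/ 319906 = -861.41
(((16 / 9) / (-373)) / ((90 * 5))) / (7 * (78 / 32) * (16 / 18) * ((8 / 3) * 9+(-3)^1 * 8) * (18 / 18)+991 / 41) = -328 / 748527075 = -0.00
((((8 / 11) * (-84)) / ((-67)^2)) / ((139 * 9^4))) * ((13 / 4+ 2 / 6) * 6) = -4816 / 15010870347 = -0.00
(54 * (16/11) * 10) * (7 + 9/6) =73440/11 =6676.36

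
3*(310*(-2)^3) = -7440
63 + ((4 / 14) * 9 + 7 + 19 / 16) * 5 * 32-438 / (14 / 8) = 10739 / 7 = 1534.14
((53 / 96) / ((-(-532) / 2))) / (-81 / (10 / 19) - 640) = -265 / 101365152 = -0.00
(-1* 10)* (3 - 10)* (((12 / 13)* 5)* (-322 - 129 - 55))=-2125200 / 13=-163476.92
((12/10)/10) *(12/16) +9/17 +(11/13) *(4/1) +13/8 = 248803/44200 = 5.63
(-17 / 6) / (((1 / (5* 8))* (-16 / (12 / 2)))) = 85 / 2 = 42.50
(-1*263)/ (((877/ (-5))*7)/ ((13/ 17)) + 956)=17095/ 42223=0.40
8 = 8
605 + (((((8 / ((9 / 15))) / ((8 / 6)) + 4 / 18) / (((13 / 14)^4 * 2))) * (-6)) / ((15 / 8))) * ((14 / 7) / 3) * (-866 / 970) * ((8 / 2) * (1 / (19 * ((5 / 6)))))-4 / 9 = 35996250871703 / 59217663375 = 607.86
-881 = -881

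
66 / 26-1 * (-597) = 7794 / 13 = 599.54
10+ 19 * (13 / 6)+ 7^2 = 601 / 6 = 100.17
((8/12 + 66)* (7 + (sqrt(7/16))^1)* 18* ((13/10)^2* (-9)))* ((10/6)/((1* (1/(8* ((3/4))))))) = -1277640-45630* sqrt(7) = -1398365.63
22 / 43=0.51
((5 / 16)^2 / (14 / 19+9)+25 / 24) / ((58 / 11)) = 328735 / 1648128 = 0.20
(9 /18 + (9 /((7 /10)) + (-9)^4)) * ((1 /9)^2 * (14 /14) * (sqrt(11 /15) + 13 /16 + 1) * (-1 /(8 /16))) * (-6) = 184082 * sqrt(165) /2835 + 2669189 /1512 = 2599.40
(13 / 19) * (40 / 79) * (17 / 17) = 520 / 1501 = 0.35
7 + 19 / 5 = 10.80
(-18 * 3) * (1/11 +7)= -4212/11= -382.91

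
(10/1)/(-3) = -10/3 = -3.33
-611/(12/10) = -509.17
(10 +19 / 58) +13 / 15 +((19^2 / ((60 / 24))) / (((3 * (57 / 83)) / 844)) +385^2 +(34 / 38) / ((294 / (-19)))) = 2652325528 / 12789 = 207391.16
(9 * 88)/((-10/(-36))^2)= 256608/25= 10264.32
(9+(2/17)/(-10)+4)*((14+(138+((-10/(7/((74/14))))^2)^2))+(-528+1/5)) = 91495091768784/2450040425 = 37344.32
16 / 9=1.78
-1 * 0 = 0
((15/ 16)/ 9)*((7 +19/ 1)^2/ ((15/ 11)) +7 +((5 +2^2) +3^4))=8891/ 144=61.74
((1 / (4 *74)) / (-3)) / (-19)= 1 / 16872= 0.00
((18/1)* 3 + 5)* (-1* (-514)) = 30326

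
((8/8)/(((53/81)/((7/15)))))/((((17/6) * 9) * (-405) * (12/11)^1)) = -77/1216350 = -0.00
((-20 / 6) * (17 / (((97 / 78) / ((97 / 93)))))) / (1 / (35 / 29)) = -154700 / 2697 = -57.36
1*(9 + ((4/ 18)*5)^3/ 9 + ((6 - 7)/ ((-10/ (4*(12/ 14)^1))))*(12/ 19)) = 40877369/ 4363065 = 9.37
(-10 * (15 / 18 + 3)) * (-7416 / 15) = 18952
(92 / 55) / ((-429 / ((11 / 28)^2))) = -23 / 38220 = -0.00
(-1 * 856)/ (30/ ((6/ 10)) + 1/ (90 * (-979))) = -75422160/ 4405499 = -17.12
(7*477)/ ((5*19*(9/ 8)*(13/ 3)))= 8904/ 1235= 7.21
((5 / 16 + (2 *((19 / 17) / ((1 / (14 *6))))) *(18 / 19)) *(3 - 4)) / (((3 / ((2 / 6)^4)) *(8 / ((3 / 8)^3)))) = -48469 / 10027008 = -0.00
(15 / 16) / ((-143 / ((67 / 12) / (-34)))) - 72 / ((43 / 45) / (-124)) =125014870085 / 13380224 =9343.26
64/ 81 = 0.79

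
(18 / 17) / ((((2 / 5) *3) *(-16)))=-15 / 272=-0.06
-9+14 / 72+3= -209 / 36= -5.81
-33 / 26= -1.27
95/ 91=1.04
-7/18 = -0.39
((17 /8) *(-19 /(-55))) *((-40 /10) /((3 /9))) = -969 /110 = -8.81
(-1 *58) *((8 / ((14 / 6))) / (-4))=348 / 7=49.71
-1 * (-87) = 87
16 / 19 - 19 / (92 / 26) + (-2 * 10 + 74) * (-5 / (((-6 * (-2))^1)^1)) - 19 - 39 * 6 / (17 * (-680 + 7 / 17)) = -77424928 / 1682887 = -46.01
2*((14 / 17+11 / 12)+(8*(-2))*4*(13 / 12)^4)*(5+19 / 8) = -1755073 / 1377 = -1274.56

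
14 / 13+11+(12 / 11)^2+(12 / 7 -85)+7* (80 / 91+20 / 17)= -10413132 / 187187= -55.63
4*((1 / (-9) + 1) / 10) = 16 / 45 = 0.36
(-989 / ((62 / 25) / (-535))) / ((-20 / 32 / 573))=-195601867.74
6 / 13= 0.46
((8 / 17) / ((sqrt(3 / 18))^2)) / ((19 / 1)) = 48 / 323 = 0.15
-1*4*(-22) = 88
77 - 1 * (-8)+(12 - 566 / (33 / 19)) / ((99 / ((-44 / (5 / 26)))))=810.41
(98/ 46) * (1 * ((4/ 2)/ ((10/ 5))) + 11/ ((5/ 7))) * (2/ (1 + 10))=8036/ 1265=6.35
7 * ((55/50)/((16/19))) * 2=1463/80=18.29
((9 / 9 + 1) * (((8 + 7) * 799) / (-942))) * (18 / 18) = -25.45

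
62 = 62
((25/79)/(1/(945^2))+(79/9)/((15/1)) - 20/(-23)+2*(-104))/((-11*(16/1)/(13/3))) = -225128803601/32378940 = -6952.94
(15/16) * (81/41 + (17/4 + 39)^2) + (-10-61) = 17680559/10496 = 1684.50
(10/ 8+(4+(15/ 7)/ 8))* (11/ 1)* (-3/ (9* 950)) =-1133/ 53200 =-0.02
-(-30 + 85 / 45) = 253 / 9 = 28.11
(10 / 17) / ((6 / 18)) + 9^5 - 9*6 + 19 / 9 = 9026828 / 153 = 58998.88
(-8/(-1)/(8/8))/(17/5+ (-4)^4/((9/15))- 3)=0.02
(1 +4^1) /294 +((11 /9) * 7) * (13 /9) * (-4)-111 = -1273375 /7938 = -160.42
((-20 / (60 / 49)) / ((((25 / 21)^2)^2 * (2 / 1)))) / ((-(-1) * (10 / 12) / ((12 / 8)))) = -28588707 / 3906250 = -7.32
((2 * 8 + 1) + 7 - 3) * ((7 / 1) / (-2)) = -147 / 2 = -73.50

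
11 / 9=1.22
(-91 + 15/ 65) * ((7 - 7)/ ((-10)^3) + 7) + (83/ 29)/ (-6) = -1438319/ 2262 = -635.86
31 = 31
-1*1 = -1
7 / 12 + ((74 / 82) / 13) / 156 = 4045 / 6929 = 0.58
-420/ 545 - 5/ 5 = -193/ 109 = -1.77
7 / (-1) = -7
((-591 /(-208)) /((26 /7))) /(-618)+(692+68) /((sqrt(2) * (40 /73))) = -1379 /1114048+1387 * sqrt(2) /2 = 980.76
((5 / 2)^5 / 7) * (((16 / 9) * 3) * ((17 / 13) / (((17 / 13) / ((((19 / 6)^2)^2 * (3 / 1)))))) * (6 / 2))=407253125 / 6048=67336.83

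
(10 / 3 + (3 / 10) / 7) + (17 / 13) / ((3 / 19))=10609 / 910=11.66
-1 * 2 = -2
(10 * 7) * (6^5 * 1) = 544320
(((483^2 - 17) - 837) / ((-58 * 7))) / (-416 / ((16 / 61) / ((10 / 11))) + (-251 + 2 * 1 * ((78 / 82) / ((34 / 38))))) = 1755743 / 5185014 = 0.34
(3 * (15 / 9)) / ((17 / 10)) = 50 / 17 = 2.94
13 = 13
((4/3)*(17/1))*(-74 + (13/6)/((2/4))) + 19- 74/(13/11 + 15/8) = -3835637/2421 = -1584.32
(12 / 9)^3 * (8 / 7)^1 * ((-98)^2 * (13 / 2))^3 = 17793789355503616 / 27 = 659029235389022.81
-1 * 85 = -85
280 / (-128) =-35 / 16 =-2.19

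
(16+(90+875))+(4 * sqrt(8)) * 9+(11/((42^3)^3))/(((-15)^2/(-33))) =72 * sqrt(2)+29920847066724902279/30500353788710400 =1082.82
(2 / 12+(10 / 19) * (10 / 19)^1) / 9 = 961 / 19494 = 0.05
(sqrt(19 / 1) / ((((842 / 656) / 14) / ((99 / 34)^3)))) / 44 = 26.68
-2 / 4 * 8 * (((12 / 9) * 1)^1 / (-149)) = 16 / 447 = 0.04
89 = 89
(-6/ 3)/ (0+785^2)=-2/ 616225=-0.00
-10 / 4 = -5 / 2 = -2.50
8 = 8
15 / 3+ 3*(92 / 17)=361 / 17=21.24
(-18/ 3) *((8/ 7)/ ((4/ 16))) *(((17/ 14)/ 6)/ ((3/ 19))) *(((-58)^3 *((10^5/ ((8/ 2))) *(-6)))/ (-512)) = 98470587500/ 49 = 2009603826.53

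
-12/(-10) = 6/5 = 1.20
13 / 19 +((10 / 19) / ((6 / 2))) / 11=439 / 627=0.70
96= 96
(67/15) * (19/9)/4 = 1273/540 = 2.36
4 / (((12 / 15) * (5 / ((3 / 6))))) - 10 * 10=-99.50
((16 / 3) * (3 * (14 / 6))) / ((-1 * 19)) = -112 / 57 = -1.96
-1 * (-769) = 769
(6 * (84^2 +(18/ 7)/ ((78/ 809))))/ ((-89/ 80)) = -309371040/ 8099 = -38198.67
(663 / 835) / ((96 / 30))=663 / 2672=0.25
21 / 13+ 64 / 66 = 1109 / 429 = 2.59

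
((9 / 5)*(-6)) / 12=-9 / 10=-0.90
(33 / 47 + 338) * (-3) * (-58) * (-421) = -1166130426 / 47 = -24811285.66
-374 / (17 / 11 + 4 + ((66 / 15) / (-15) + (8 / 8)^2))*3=-462825 / 2579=-179.46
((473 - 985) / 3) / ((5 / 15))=-512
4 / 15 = 0.27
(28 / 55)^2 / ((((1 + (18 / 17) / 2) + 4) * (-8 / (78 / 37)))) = -64974 / 5260475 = -0.01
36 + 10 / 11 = 406 / 11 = 36.91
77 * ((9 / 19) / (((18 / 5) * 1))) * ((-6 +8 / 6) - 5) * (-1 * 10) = 55825 / 57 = 979.39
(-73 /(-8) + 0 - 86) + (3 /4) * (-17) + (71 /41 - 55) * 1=-46869 /328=-142.89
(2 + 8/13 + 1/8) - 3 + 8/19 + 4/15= 12689/29640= 0.43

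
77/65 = 1.18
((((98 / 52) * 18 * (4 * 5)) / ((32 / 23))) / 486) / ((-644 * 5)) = -7 / 22464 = -0.00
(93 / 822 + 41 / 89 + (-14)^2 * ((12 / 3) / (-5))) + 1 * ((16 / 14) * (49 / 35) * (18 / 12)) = -18756027 / 121930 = -153.83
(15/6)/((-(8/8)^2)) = -5/2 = -2.50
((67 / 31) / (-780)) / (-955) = 67 / 23091900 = 0.00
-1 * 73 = -73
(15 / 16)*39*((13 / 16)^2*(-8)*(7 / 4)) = -692055 / 2048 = -337.92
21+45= 66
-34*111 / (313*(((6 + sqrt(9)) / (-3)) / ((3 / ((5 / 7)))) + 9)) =-13209 / 9077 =-1.46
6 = 6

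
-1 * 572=-572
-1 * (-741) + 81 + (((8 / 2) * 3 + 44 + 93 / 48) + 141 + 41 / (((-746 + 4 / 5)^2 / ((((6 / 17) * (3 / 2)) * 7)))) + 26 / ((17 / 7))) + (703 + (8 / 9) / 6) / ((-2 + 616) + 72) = 37154140460621 / 35978762736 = 1032.67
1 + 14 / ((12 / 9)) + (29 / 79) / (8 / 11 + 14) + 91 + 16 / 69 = 15123439 / 147177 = 102.76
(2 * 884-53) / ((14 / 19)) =4655 / 2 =2327.50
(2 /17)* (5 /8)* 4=5 /17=0.29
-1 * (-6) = 6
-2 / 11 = -0.18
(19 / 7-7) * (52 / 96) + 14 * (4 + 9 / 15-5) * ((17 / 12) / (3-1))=-2641 / 420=-6.29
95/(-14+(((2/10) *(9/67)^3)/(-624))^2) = -9294779684629088000/1369757006155806551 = -6.79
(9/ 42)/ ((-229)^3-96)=-0.00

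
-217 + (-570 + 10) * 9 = -5257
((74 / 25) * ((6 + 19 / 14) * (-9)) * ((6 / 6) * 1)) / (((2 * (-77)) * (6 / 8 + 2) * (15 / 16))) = 365856 / 741125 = 0.49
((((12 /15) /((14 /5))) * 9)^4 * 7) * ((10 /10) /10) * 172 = 9027936 /1715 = 5264.10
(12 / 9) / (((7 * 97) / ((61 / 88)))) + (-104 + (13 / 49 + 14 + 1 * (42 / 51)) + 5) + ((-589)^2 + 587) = 1852766118191 / 5332866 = 347424.09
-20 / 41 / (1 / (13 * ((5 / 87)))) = -1300 / 3567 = -0.36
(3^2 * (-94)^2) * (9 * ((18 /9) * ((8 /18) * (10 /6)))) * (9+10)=20146080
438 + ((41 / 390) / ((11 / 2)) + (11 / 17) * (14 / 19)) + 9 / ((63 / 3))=438.92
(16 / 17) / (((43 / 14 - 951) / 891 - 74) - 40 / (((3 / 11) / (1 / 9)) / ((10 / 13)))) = -2594592 / 241490287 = -0.01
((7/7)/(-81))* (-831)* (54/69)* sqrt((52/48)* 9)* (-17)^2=80053* sqrt(39)/69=7245.37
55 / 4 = 13.75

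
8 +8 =16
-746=-746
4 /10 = 2 /5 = 0.40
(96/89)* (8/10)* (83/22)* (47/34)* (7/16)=163842/83215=1.97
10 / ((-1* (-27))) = 10 / 27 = 0.37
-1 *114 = -114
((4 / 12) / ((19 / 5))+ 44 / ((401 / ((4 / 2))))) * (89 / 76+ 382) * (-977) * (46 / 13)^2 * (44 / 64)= -387460044109061 / 391433744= -989848.35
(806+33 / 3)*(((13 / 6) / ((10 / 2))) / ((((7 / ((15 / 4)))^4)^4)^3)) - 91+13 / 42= -1582335009595396218880143629429961058803987286501267336789445390280248807 / 17447642531643981094948836931792693241065504175875363188714006764322816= -90.69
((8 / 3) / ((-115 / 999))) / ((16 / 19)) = -6327 / 230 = -27.51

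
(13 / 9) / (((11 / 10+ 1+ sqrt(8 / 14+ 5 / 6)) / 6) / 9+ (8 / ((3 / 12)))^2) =9057828780 / 6421547710631 - 3900*sqrt(2478) / 6421547710631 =0.00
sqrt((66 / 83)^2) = 66 / 83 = 0.80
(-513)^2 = 263169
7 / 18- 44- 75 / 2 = -730 / 9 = -81.11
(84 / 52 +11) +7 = 255 / 13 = 19.62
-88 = -88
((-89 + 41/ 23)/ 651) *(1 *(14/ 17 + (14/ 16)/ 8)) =-8555/ 68448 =-0.12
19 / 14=1.36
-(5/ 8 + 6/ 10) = -1.22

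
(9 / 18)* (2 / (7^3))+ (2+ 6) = 2745 / 343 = 8.00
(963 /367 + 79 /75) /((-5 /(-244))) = 24697192 /137625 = 179.45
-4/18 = -2/9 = -0.22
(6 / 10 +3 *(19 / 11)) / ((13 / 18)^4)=33382368 / 1570855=21.25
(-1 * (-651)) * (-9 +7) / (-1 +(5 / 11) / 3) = 3069 / 2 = 1534.50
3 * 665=1995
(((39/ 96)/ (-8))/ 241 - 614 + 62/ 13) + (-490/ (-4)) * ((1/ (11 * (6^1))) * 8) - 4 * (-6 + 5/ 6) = -15184871881/ 26467584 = -573.72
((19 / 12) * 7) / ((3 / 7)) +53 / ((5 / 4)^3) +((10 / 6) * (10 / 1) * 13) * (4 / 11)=6523357 / 49500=131.78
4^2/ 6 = 2.67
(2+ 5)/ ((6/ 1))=7/ 6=1.17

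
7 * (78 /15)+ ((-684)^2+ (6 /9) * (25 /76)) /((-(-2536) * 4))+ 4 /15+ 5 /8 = 96460289 /1156416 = 83.41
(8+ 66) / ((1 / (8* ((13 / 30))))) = 256.53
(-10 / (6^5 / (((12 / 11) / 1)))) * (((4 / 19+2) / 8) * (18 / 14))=-0.00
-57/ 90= -19/ 30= -0.63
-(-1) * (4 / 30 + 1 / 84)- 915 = -384239 / 420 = -914.85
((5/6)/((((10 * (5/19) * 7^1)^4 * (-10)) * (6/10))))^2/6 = 16983563041/70042332150000000000000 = 0.00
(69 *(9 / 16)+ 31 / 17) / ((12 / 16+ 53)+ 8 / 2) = 1579 / 2244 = 0.70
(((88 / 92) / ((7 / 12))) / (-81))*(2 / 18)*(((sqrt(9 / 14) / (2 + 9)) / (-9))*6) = 8*sqrt(14) / 273861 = 0.00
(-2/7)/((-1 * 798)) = 1/2793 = 0.00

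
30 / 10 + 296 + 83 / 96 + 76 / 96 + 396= 22293 / 32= 696.66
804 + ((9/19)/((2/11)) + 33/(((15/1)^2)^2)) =517236043/641250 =806.61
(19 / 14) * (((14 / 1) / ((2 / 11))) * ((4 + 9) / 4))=339.62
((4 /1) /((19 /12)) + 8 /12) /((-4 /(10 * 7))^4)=136556875 /456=299466.83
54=54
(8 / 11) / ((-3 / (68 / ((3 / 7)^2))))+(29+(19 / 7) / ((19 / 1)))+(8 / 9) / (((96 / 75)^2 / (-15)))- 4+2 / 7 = -19282553 / 266112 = -72.46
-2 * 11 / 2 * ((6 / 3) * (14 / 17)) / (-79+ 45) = 0.53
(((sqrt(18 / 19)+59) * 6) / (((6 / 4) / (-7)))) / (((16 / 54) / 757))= -8441307 / 2 - 429219 * sqrt(38) / 38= -4290282.02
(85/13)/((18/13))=85/18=4.72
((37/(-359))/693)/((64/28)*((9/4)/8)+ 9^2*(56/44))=-74/51615225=-0.00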